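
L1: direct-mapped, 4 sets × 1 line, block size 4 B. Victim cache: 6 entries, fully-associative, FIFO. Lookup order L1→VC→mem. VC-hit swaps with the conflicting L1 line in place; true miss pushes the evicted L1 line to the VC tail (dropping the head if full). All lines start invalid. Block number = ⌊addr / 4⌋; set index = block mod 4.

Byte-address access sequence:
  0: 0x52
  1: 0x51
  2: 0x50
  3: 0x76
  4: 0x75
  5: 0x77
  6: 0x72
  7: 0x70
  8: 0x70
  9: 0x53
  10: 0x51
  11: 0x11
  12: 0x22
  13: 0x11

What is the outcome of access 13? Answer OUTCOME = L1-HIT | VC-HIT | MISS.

#0 0x52→b20/s0 MISS; vc=[]
#1 0x51→b20/s0 L1-HIT; vc=[]
#2 0x50→b20/s0 L1-HIT; vc=[]
#3 0x76→b29/s1 MISS; vc=[]
#4 0x75→b29/s1 L1-HIT; vc=[]
#5 0x77→b29/s1 L1-HIT; vc=[]
#6 0x72→b28/s0 MISS; vc=[20]
#7 0x70→b28/s0 L1-HIT; vc=[20]
#8 0x70→b28/s0 L1-HIT; vc=[20]
#9 0x53→b20/s0 VC-HIT; vc=[28]
#10 0x51→b20/s0 L1-HIT; vc=[28]
#11 0x11→b4/s0 MISS; vc=[28,20]
#12 0x22→b8/s0 MISS; vc=[28,20,4]
#13 0x11→b4/s0 VC-HIT; vc=[28,20,8]

OUTCOME = VC-HIT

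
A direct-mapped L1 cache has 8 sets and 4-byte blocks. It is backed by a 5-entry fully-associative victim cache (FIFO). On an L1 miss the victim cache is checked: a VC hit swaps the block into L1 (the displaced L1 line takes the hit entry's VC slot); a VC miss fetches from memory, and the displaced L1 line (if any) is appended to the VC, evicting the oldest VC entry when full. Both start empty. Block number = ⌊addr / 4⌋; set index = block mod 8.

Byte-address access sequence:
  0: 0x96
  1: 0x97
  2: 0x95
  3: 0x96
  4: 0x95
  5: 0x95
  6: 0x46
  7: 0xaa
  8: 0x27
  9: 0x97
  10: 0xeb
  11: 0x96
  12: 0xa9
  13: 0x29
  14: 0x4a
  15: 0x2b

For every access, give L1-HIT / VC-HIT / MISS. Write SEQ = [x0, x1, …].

SEQ = [MISS, L1-HIT, L1-HIT, L1-HIT, L1-HIT, L1-HIT, MISS, MISS, MISS, L1-HIT, MISS, L1-HIT, VC-HIT, MISS, MISS, VC-HIT]

#0 0x96→b37/s5 MISS; vc=[]
#1 0x97→b37/s5 L1-HIT; vc=[]
#2 0x95→b37/s5 L1-HIT; vc=[]
#3 0x96→b37/s5 L1-HIT; vc=[]
#4 0x95→b37/s5 L1-HIT; vc=[]
#5 0x95→b37/s5 L1-HIT; vc=[]
#6 0x46→b17/s1 MISS; vc=[]
#7 0xaa→b42/s2 MISS; vc=[]
#8 0x27→b9/s1 MISS; vc=[17]
#9 0x97→b37/s5 L1-HIT; vc=[17]
#10 0xeb→b58/s2 MISS; vc=[17,42]
#11 0x96→b37/s5 L1-HIT; vc=[17,42]
#12 0xa9→b42/s2 VC-HIT; vc=[17,58]
#13 0x29→b10/s2 MISS; vc=[17,58,42]
#14 0x4a→b18/s2 MISS; vc=[17,58,42,10]
#15 0x2b→b10/s2 VC-HIT; vc=[17,58,42,18]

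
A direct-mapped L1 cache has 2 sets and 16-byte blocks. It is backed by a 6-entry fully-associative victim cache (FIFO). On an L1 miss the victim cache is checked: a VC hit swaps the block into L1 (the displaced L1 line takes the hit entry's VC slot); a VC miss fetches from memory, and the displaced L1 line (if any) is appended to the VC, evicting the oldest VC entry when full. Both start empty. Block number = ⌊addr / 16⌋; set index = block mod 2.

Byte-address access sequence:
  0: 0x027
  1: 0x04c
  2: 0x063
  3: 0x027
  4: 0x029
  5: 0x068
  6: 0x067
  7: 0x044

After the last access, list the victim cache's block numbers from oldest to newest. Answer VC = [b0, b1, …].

  [0] addr=0x27 blk=2 s=0: MISS | VC []
  [1] addr=0x4c blk=4 s=0: MISS | VC [2]
  [2] addr=0x63 blk=6 s=0: MISS | VC [2, 4]
  [3] addr=0x27 blk=2 s=0: VC-HIT | VC [6, 4]
  [4] addr=0x29 blk=2 s=0: L1-HIT | VC [6, 4]
  [5] addr=0x68 blk=6 s=0: VC-HIT | VC [2, 4]
  [6] addr=0x67 blk=6 s=0: L1-HIT | VC [2, 4]
  [7] addr=0x44 blk=4 s=0: VC-HIT | VC [2, 6]

VC = [2, 6]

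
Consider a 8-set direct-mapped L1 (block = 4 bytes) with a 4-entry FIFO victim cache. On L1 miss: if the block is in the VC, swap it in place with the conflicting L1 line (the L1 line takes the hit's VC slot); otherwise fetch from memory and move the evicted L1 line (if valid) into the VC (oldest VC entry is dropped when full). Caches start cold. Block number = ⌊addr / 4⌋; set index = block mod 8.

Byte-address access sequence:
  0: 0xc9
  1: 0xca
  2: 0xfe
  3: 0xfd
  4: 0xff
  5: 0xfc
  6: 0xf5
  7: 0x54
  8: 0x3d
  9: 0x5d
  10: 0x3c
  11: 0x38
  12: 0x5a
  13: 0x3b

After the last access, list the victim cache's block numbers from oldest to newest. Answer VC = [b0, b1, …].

  [0] addr=0xc9 blk=50 s=2: MISS | VC []
  [1] addr=0xca blk=50 s=2: L1-HIT | VC []
  [2] addr=0xfe blk=63 s=7: MISS | VC []
  [3] addr=0xfd blk=63 s=7: L1-HIT | VC []
  [4] addr=0xff blk=63 s=7: L1-HIT | VC []
  [5] addr=0xfc blk=63 s=7: L1-HIT | VC []
  [6] addr=0xf5 blk=61 s=5: MISS | VC []
  [7] addr=0x54 blk=21 s=5: MISS | VC [61]
  [8] addr=0x3d blk=15 s=7: MISS | VC [61, 63]
  [9] addr=0x5d blk=23 s=7: MISS | VC [61, 63, 15]
  [10] addr=0x3c blk=15 s=7: VC-HIT | VC [61, 63, 23]
  [11] addr=0x38 blk=14 s=6: MISS | VC [61, 63, 23]
  [12] addr=0x5a blk=22 s=6: MISS | VC [61, 63, 23, 14]
  [13] addr=0x3b blk=14 s=6: VC-HIT | VC [61, 63, 23, 22]

VC = [61, 63, 23, 22]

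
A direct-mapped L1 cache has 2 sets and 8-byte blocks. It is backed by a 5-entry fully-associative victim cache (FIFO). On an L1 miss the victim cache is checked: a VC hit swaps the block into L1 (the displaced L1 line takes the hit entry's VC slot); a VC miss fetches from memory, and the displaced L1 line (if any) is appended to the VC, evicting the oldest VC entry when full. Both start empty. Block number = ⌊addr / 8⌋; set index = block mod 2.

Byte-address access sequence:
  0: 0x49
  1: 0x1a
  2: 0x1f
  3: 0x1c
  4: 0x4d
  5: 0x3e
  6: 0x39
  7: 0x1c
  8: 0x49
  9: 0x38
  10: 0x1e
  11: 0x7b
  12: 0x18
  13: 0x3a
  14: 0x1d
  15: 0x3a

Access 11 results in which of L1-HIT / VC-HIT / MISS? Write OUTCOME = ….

OUTCOME = MISS

  [0] addr=0x49 blk=9 s=1: MISS | VC []
  [1] addr=0x1a blk=3 s=1: MISS | VC [9]
  [2] addr=0x1f blk=3 s=1: L1-HIT | VC [9]
  [3] addr=0x1c blk=3 s=1: L1-HIT | VC [9]
  [4] addr=0x4d blk=9 s=1: VC-HIT | VC [3]
  [5] addr=0x3e blk=7 s=1: MISS | VC [3, 9]
  [6] addr=0x39 blk=7 s=1: L1-HIT | VC [3, 9]
  [7] addr=0x1c blk=3 s=1: VC-HIT | VC [7, 9]
  [8] addr=0x49 blk=9 s=1: VC-HIT | VC [7, 3]
  [9] addr=0x38 blk=7 s=1: VC-HIT | VC [9, 3]
  [10] addr=0x1e blk=3 s=1: VC-HIT | VC [9, 7]
  [11] addr=0x7b blk=15 s=1: MISS | VC [9, 7, 3]
  [12] addr=0x18 blk=3 s=1: VC-HIT | VC [9, 7, 15]
  [13] addr=0x3a blk=7 s=1: VC-HIT | VC [9, 3, 15]
  [14] addr=0x1d blk=3 s=1: VC-HIT | VC [9, 7, 15]
  [15] addr=0x3a blk=7 s=1: VC-HIT | VC [9, 3, 15]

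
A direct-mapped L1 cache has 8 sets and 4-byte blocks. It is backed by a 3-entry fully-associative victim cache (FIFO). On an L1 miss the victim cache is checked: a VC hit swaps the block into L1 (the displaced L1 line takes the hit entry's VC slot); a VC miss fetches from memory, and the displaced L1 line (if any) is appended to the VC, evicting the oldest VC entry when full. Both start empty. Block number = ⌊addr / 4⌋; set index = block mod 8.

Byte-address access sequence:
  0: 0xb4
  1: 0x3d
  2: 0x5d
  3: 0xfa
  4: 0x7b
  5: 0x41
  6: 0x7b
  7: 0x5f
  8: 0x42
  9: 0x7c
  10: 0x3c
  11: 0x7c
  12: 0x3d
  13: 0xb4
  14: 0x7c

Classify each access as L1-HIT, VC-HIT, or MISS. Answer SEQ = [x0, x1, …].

SEQ = [MISS, MISS, MISS, MISS, MISS, MISS, L1-HIT, L1-HIT, L1-HIT, MISS, VC-HIT, VC-HIT, VC-HIT, L1-HIT, VC-HIT]

0: 0xb4 (blk 45, set 5) → MISS  vc=[]
1: 0x3d (blk 15, set 7) → MISS  vc=[]
2: 0x5d (blk 23, set 7) → MISS  vc=[15]
3: 0xfa (blk 62, set 6) → MISS  vc=[15]
4: 0x7b (blk 30, set 6) → MISS  vc=[15, 62]
5: 0x41 (blk 16, set 0) → MISS  vc=[15, 62]
6: 0x7b (blk 30, set 6) → L1-HIT  vc=[15, 62]
7: 0x5f (blk 23, set 7) → L1-HIT  vc=[15, 62]
8: 0x42 (blk 16, set 0) → L1-HIT  vc=[15, 62]
9: 0x7c (blk 31, set 7) → MISS  vc=[15, 62, 23]
10: 0x3c (blk 15, set 7) → VC-HIT  vc=[31, 62, 23]
11: 0x7c (blk 31, set 7) → VC-HIT  vc=[15, 62, 23]
12: 0x3d (blk 15, set 7) → VC-HIT  vc=[31, 62, 23]
13: 0xb4 (blk 45, set 5) → L1-HIT  vc=[31, 62, 23]
14: 0x7c (blk 31, set 7) → VC-HIT  vc=[15, 62, 23]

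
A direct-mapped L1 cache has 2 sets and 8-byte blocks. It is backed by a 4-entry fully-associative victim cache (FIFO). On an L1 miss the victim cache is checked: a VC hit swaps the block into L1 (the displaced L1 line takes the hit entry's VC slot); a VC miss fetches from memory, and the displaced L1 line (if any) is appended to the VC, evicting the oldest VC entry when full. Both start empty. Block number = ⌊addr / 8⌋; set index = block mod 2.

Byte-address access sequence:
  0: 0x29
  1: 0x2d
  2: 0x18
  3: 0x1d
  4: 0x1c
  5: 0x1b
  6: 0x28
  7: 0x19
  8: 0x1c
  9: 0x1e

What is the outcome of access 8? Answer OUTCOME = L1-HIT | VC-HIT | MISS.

OUTCOME = L1-HIT

  [0] addr=0x29 blk=5 s=1: MISS | VC []
  [1] addr=0x2d blk=5 s=1: L1-HIT | VC []
  [2] addr=0x18 blk=3 s=1: MISS | VC [5]
  [3] addr=0x1d blk=3 s=1: L1-HIT | VC [5]
  [4] addr=0x1c blk=3 s=1: L1-HIT | VC [5]
  [5] addr=0x1b blk=3 s=1: L1-HIT | VC [5]
  [6] addr=0x28 blk=5 s=1: VC-HIT | VC [3]
  [7] addr=0x19 blk=3 s=1: VC-HIT | VC [5]
  [8] addr=0x1c blk=3 s=1: L1-HIT | VC [5]
  [9] addr=0x1e blk=3 s=1: L1-HIT | VC [5]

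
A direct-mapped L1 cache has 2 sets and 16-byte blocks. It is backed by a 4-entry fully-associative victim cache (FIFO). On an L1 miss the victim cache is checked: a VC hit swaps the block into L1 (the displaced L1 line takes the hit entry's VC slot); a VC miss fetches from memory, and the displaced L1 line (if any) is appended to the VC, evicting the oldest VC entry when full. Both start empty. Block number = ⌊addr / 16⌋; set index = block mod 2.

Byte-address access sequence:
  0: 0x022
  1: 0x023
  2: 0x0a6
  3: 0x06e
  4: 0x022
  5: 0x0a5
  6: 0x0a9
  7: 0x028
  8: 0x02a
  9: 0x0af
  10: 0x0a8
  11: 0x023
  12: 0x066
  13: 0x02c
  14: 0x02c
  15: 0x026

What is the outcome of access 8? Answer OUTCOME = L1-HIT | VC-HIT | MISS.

OUTCOME = L1-HIT

  [0] addr=0x22 blk=2 s=0: MISS | VC []
  [1] addr=0x23 blk=2 s=0: L1-HIT | VC []
  [2] addr=0xa6 blk=10 s=0: MISS | VC [2]
  [3] addr=0x6e blk=6 s=0: MISS | VC [2, 10]
  [4] addr=0x22 blk=2 s=0: VC-HIT | VC [6, 10]
  [5] addr=0xa5 blk=10 s=0: VC-HIT | VC [6, 2]
  [6] addr=0xa9 blk=10 s=0: L1-HIT | VC [6, 2]
  [7] addr=0x28 blk=2 s=0: VC-HIT | VC [6, 10]
  [8] addr=0x2a blk=2 s=0: L1-HIT | VC [6, 10]
  [9] addr=0xaf blk=10 s=0: VC-HIT | VC [6, 2]
  [10] addr=0xa8 blk=10 s=0: L1-HIT | VC [6, 2]
  [11] addr=0x23 blk=2 s=0: VC-HIT | VC [6, 10]
  [12] addr=0x66 blk=6 s=0: VC-HIT | VC [2, 10]
  [13] addr=0x2c blk=2 s=0: VC-HIT | VC [6, 10]
  [14] addr=0x2c blk=2 s=0: L1-HIT | VC [6, 10]
  [15] addr=0x26 blk=2 s=0: L1-HIT | VC [6, 10]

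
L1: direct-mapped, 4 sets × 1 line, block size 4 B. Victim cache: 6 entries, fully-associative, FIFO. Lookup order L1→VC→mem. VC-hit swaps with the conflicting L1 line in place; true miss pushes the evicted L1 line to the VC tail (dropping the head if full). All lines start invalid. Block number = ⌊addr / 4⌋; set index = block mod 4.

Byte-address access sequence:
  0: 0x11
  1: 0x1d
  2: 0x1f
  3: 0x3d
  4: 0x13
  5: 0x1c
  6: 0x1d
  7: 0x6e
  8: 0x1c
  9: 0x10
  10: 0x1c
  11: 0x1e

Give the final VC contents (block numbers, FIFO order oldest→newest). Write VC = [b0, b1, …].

VC = [15, 27]

#0 0x11→b4/s0 MISS; vc=[]
#1 0x1d→b7/s3 MISS; vc=[]
#2 0x1f→b7/s3 L1-HIT; vc=[]
#3 0x3d→b15/s3 MISS; vc=[7]
#4 0x13→b4/s0 L1-HIT; vc=[7]
#5 0x1c→b7/s3 VC-HIT; vc=[15]
#6 0x1d→b7/s3 L1-HIT; vc=[15]
#7 0x6e→b27/s3 MISS; vc=[15,7]
#8 0x1c→b7/s3 VC-HIT; vc=[15,27]
#9 0x10→b4/s0 L1-HIT; vc=[15,27]
#10 0x1c→b7/s3 L1-HIT; vc=[15,27]
#11 0x1e→b7/s3 L1-HIT; vc=[15,27]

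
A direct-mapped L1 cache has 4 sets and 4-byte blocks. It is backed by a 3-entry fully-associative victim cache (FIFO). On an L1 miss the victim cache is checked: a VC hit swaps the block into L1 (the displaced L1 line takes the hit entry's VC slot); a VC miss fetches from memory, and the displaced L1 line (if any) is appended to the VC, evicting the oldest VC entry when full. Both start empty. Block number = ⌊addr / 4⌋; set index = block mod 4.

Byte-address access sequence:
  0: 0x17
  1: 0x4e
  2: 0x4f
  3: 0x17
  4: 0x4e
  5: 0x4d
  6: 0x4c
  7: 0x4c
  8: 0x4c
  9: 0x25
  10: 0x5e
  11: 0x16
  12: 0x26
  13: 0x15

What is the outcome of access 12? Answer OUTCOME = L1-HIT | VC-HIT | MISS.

0: 0x17 (blk 5, set 1) → MISS  vc=[]
1: 0x4e (blk 19, set 3) → MISS  vc=[]
2: 0x4f (blk 19, set 3) → L1-HIT  vc=[]
3: 0x17 (blk 5, set 1) → L1-HIT  vc=[]
4: 0x4e (blk 19, set 3) → L1-HIT  vc=[]
5: 0x4d (blk 19, set 3) → L1-HIT  vc=[]
6: 0x4c (blk 19, set 3) → L1-HIT  vc=[]
7: 0x4c (blk 19, set 3) → L1-HIT  vc=[]
8: 0x4c (blk 19, set 3) → L1-HIT  vc=[]
9: 0x25 (blk 9, set 1) → MISS  vc=[5]
10: 0x5e (blk 23, set 3) → MISS  vc=[5, 19]
11: 0x16 (blk 5, set 1) → VC-HIT  vc=[9, 19]
12: 0x26 (blk 9, set 1) → VC-HIT  vc=[5, 19]
13: 0x15 (blk 5, set 1) → VC-HIT  vc=[9, 19]

OUTCOME = VC-HIT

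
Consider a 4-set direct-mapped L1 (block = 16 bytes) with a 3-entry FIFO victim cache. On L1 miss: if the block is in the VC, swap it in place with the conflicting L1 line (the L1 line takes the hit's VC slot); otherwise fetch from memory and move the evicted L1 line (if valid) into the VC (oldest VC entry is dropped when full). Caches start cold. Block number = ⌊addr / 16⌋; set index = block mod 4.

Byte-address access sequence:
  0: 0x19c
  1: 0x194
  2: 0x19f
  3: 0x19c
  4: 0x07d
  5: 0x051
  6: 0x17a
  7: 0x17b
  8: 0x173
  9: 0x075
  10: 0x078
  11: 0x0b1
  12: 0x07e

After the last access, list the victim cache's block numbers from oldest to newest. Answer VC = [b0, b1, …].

  [0] addr=0x19c blk=25 s=1: MISS | VC []
  [1] addr=0x194 blk=25 s=1: L1-HIT | VC []
  [2] addr=0x19f blk=25 s=1: L1-HIT | VC []
  [3] addr=0x19c blk=25 s=1: L1-HIT | VC []
  [4] addr=0x7d blk=7 s=3: MISS | VC []
  [5] addr=0x51 blk=5 s=1: MISS | VC [25]
  [6] addr=0x17a blk=23 s=3: MISS | VC [25, 7]
  [7] addr=0x17b blk=23 s=3: L1-HIT | VC [25, 7]
  [8] addr=0x173 blk=23 s=3: L1-HIT | VC [25, 7]
  [9] addr=0x75 blk=7 s=3: VC-HIT | VC [25, 23]
  [10] addr=0x78 blk=7 s=3: L1-HIT | VC [25, 23]
  [11] addr=0xb1 blk=11 s=3: MISS | VC [25, 23, 7]
  [12] addr=0x7e blk=7 s=3: VC-HIT | VC [25, 23, 11]

VC = [25, 23, 11]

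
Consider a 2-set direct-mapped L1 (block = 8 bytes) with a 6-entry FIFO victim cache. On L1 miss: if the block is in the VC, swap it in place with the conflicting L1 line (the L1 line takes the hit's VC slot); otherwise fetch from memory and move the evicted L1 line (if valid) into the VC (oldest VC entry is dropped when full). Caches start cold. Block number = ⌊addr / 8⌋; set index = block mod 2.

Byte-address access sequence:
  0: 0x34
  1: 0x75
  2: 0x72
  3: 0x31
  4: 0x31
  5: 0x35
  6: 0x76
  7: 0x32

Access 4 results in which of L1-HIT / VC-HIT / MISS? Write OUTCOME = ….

0: 0x34 (blk 6, set 0) → MISS  vc=[]
1: 0x75 (blk 14, set 0) → MISS  vc=[6]
2: 0x72 (blk 14, set 0) → L1-HIT  vc=[6]
3: 0x31 (blk 6, set 0) → VC-HIT  vc=[14]
4: 0x31 (blk 6, set 0) → L1-HIT  vc=[14]
5: 0x35 (blk 6, set 0) → L1-HIT  vc=[14]
6: 0x76 (blk 14, set 0) → VC-HIT  vc=[6]
7: 0x32 (blk 6, set 0) → VC-HIT  vc=[14]

OUTCOME = L1-HIT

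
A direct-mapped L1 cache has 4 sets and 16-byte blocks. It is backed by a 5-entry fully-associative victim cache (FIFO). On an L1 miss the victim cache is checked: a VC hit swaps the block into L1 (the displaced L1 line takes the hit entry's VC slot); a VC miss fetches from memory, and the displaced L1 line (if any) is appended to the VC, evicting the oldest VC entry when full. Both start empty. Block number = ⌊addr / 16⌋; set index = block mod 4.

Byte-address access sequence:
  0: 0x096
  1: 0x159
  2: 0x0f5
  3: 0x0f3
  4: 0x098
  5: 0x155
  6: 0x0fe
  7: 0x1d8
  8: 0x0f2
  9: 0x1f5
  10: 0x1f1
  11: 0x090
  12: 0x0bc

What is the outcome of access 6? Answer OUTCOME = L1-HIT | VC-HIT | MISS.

OUTCOME = L1-HIT

  [0] addr=0x96 blk=9 s=1: MISS | VC []
  [1] addr=0x159 blk=21 s=1: MISS | VC [9]
  [2] addr=0xf5 blk=15 s=3: MISS | VC [9]
  [3] addr=0xf3 blk=15 s=3: L1-HIT | VC [9]
  [4] addr=0x98 blk=9 s=1: VC-HIT | VC [21]
  [5] addr=0x155 blk=21 s=1: VC-HIT | VC [9]
  [6] addr=0xfe blk=15 s=3: L1-HIT | VC [9]
  [7] addr=0x1d8 blk=29 s=1: MISS | VC [9, 21]
  [8] addr=0xf2 blk=15 s=3: L1-HIT | VC [9, 21]
  [9] addr=0x1f5 blk=31 s=3: MISS | VC [9, 21, 15]
  [10] addr=0x1f1 blk=31 s=3: L1-HIT | VC [9, 21, 15]
  [11] addr=0x90 blk=9 s=1: VC-HIT | VC [29, 21, 15]
  [12] addr=0xbc blk=11 s=3: MISS | VC [29, 21, 15, 31]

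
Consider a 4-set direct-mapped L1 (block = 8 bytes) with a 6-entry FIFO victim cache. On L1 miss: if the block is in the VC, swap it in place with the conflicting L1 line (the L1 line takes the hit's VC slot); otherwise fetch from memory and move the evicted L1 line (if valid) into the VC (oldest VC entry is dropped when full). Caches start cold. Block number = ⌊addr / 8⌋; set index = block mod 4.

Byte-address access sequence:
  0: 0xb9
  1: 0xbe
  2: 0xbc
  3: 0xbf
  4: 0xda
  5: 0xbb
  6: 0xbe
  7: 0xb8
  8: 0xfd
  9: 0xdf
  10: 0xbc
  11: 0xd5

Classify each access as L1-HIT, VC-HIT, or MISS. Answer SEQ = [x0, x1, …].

SEQ = [MISS, L1-HIT, L1-HIT, L1-HIT, MISS, VC-HIT, L1-HIT, L1-HIT, MISS, VC-HIT, VC-HIT, MISS]

0: 0xb9 (blk 23, set 3) → MISS  vc=[]
1: 0xbe (blk 23, set 3) → L1-HIT  vc=[]
2: 0xbc (blk 23, set 3) → L1-HIT  vc=[]
3: 0xbf (blk 23, set 3) → L1-HIT  vc=[]
4: 0xda (blk 27, set 3) → MISS  vc=[23]
5: 0xbb (blk 23, set 3) → VC-HIT  vc=[27]
6: 0xbe (blk 23, set 3) → L1-HIT  vc=[27]
7: 0xb8 (blk 23, set 3) → L1-HIT  vc=[27]
8: 0xfd (blk 31, set 3) → MISS  vc=[27, 23]
9: 0xdf (blk 27, set 3) → VC-HIT  vc=[31, 23]
10: 0xbc (blk 23, set 3) → VC-HIT  vc=[31, 27]
11: 0xd5 (blk 26, set 2) → MISS  vc=[31, 27]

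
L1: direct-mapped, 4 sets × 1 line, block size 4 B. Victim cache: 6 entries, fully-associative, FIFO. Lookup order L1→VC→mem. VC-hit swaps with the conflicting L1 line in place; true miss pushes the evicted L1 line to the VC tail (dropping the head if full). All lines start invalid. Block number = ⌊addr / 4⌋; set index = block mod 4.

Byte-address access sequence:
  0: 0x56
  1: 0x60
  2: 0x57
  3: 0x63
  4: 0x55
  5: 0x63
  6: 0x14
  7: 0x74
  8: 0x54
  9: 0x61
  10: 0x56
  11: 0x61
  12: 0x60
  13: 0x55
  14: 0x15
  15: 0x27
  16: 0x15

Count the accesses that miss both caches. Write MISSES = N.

  [0] addr=0x56 blk=21 s=1: MISS | VC []
  [1] addr=0x60 blk=24 s=0: MISS | VC []
  [2] addr=0x57 blk=21 s=1: L1-HIT | VC []
  [3] addr=0x63 blk=24 s=0: L1-HIT | VC []
  [4] addr=0x55 blk=21 s=1: L1-HIT | VC []
  [5] addr=0x63 blk=24 s=0: L1-HIT | VC []
  [6] addr=0x14 blk=5 s=1: MISS | VC [21]
  [7] addr=0x74 blk=29 s=1: MISS | VC [21, 5]
  [8] addr=0x54 blk=21 s=1: VC-HIT | VC [29, 5]
  [9] addr=0x61 blk=24 s=0: L1-HIT | VC [29, 5]
  [10] addr=0x56 blk=21 s=1: L1-HIT | VC [29, 5]
  [11] addr=0x61 blk=24 s=0: L1-HIT | VC [29, 5]
  [12] addr=0x60 blk=24 s=0: L1-HIT | VC [29, 5]
  [13] addr=0x55 blk=21 s=1: L1-HIT | VC [29, 5]
  [14] addr=0x15 blk=5 s=1: VC-HIT | VC [29, 21]
  [15] addr=0x27 blk=9 s=1: MISS | VC [29, 21, 5]
  [16] addr=0x15 blk=5 s=1: VC-HIT | VC [29, 21, 9]

MISSES = 5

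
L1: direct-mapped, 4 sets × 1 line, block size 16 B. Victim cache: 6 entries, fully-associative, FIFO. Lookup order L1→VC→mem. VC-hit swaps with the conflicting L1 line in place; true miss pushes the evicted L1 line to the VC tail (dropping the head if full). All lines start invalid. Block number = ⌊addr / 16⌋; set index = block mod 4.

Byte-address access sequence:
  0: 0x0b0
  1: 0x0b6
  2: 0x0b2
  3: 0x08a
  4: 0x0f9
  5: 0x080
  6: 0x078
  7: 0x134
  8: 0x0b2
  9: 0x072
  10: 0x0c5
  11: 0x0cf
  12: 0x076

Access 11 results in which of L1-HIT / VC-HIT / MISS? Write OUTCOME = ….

OUTCOME = L1-HIT

  [0] addr=0xb0 blk=11 s=3: MISS | VC []
  [1] addr=0xb6 blk=11 s=3: L1-HIT | VC []
  [2] addr=0xb2 blk=11 s=3: L1-HIT | VC []
  [3] addr=0x8a blk=8 s=0: MISS | VC []
  [4] addr=0xf9 blk=15 s=3: MISS | VC [11]
  [5] addr=0x80 blk=8 s=0: L1-HIT | VC [11]
  [6] addr=0x78 blk=7 s=3: MISS | VC [11, 15]
  [7] addr=0x134 blk=19 s=3: MISS | VC [11, 15, 7]
  [8] addr=0xb2 blk=11 s=3: VC-HIT | VC [19, 15, 7]
  [9] addr=0x72 blk=7 s=3: VC-HIT | VC [19, 15, 11]
  [10] addr=0xc5 blk=12 s=0: MISS | VC [19, 15, 11, 8]
  [11] addr=0xcf blk=12 s=0: L1-HIT | VC [19, 15, 11, 8]
  [12] addr=0x76 blk=7 s=3: L1-HIT | VC [19, 15, 11, 8]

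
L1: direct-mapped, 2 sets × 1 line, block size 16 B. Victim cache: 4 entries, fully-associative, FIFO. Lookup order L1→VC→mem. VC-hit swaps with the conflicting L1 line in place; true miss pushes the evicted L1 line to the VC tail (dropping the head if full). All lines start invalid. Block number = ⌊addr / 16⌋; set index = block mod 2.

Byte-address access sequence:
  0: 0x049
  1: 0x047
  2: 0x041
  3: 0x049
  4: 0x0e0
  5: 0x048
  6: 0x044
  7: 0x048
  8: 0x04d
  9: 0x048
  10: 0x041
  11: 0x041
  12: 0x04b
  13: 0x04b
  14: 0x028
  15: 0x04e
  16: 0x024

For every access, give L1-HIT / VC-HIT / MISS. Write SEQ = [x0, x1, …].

SEQ = [MISS, L1-HIT, L1-HIT, L1-HIT, MISS, VC-HIT, L1-HIT, L1-HIT, L1-HIT, L1-HIT, L1-HIT, L1-HIT, L1-HIT, L1-HIT, MISS, VC-HIT, VC-HIT]

#0 0x49→b4/s0 MISS; vc=[]
#1 0x47→b4/s0 L1-HIT; vc=[]
#2 0x41→b4/s0 L1-HIT; vc=[]
#3 0x49→b4/s0 L1-HIT; vc=[]
#4 0xe0→b14/s0 MISS; vc=[4]
#5 0x48→b4/s0 VC-HIT; vc=[14]
#6 0x44→b4/s0 L1-HIT; vc=[14]
#7 0x48→b4/s0 L1-HIT; vc=[14]
#8 0x4d→b4/s0 L1-HIT; vc=[14]
#9 0x48→b4/s0 L1-HIT; vc=[14]
#10 0x41→b4/s0 L1-HIT; vc=[14]
#11 0x41→b4/s0 L1-HIT; vc=[14]
#12 0x4b→b4/s0 L1-HIT; vc=[14]
#13 0x4b→b4/s0 L1-HIT; vc=[14]
#14 0x28→b2/s0 MISS; vc=[14,4]
#15 0x4e→b4/s0 VC-HIT; vc=[14,2]
#16 0x24→b2/s0 VC-HIT; vc=[14,4]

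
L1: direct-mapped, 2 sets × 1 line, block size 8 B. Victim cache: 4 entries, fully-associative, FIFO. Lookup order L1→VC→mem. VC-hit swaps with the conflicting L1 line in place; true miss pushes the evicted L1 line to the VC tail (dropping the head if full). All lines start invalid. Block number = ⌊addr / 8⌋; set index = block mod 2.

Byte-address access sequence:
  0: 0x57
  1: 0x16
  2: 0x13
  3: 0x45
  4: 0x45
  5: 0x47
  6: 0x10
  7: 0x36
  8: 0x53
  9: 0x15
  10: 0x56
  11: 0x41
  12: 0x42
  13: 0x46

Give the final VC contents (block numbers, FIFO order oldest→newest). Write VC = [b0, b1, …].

VC = [6, 10, 2]

#0 0x57→b10/s0 MISS; vc=[]
#1 0x16→b2/s0 MISS; vc=[10]
#2 0x13→b2/s0 L1-HIT; vc=[10]
#3 0x45→b8/s0 MISS; vc=[10,2]
#4 0x45→b8/s0 L1-HIT; vc=[10,2]
#5 0x47→b8/s0 L1-HIT; vc=[10,2]
#6 0x10→b2/s0 VC-HIT; vc=[10,8]
#7 0x36→b6/s0 MISS; vc=[10,8,2]
#8 0x53→b10/s0 VC-HIT; vc=[6,8,2]
#9 0x15→b2/s0 VC-HIT; vc=[6,8,10]
#10 0x56→b10/s0 VC-HIT; vc=[6,8,2]
#11 0x41→b8/s0 VC-HIT; vc=[6,10,2]
#12 0x42→b8/s0 L1-HIT; vc=[6,10,2]
#13 0x46→b8/s0 L1-HIT; vc=[6,10,2]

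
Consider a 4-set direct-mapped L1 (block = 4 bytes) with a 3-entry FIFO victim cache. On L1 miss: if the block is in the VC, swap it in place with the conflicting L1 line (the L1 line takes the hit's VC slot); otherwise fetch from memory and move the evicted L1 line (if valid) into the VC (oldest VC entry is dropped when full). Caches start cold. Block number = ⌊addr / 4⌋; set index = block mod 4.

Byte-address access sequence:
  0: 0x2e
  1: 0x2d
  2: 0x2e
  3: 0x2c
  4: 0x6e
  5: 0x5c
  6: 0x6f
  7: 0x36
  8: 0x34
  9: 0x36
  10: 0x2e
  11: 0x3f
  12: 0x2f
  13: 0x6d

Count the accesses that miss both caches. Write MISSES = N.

MISSES = 5

  [0] addr=0x2e blk=11 s=3: MISS | VC []
  [1] addr=0x2d blk=11 s=3: L1-HIT | VC []
  [2] addr=0x2e blk=11 s=3: L1-HIT | VC []
  [3] addr=0x2c blk=11 s=3: L1-HIT | VC []
  [4] addr=0x6e blk=27 s=3: MISS | VC [11]
  [5] addr=0x5c blk=23 s=3: MISS | VC [11, 27]
  [6] addr=0x6f blk=27 s=3: VC-HIT | VC [11, 23]
  [7] addr=0x36 blk=13 s=1: MISS | VC [11, 23]
  [8] addr=0x34 blk=13 s=1: L1-HIT | VC [11, 23]
  [9] addr=0x36 blk=13 s=1: L1-HIT | VC [11, 23]
  [10] addr=0x2e blk=11 s=3: VC-HIT | VC [27, 23]
  [11] addr=0x3f blk=15 s=3: MISS | VC [27, 23, 11]
  [12] addr=0x2f blk=11 s=3: VC-HIT | VC [27, 23, 15]
  [13] addr=0x6d blk=27 s=3: VC-HIT | VC [11, 23, 15]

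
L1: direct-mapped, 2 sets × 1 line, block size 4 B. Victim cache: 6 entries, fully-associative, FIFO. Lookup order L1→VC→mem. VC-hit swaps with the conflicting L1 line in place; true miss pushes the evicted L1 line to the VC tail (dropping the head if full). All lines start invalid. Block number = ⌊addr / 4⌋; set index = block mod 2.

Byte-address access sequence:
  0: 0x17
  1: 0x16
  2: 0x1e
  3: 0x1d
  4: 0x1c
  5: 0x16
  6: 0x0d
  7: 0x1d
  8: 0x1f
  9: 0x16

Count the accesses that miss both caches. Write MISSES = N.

0: 0x17 (blk 5, set 1) → MISS  vc=[]
1: 0x16 (blk 5, set 1) → L1-HIT  vc=[]
2: 0x1e (blk 7, set 1) → MISS  vc=[5]
3: 0x1d (blk 7, set 1) → L1-HIT  vc=[5]
4: 0x1c (blk 7, set 1) → L1-HIT  vc=[5]
5: 0x16 (blk 5, set 1) → VC-HIT  vc=[7]
6: 0xd (blk 3, set 1) → MISS  vc=[7, 5]
7: 0x1d (blk 7, set 1) → VC-HIT  vc=[3, 5]
8: 0x1f (blk 7, set 1) → L1-HIT  vc=[3, 5]
9: 0x16 (blk 5, set 1) → VC-HIT  vc=[3, 7]

MISSES = 3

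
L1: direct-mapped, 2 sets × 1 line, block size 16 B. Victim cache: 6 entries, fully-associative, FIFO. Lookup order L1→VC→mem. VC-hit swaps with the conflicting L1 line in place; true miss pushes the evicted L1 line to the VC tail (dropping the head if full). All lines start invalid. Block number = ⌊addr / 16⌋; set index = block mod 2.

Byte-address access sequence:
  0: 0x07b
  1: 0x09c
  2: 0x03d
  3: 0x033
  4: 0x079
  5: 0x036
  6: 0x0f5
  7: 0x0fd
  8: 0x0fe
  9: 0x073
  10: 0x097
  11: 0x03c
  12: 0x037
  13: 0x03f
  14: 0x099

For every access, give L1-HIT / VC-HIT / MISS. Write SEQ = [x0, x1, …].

SEQ = [MISS, MISS, MISS, L1-HIT, VC-HIT, VC-HIT, MISS, L1-HIT, L1-HIT, VC-HIT, VC-HIT, VC-HIT, L1-HIT, L1-HIT, VC-HIT]

#0 0x7b→b7/s1 MISS; vc=[]
#1 0x9c→b9/s1 MISS; vc=[7]
#2 0x3d→b3/s1 MISS; vc=[7,9]
#3 0x33→b3/s1 L1-HIT; vc=[7,9]
#4 0x79→b7/s1 VC-HIT; vc=[3,9]
#5 0x36→b3/s1 VC-HIT; vc=[7,9]
#6 0xf5→b15/s1 MISS; vc=[7,9,3]
#7 0xfd→b15/s1 L1-HIT; vc=[7,9,3]
#8 0xfe→b15/s1 L1-HIT; vc=[7,9,3]
#9 0x73→b7/s1 VC-HIT; vc=[15,9,3]
#10 0x97→b9/s1 VC-HIT; vc=[15,7,3]
#11 0x3c→b3/s1 VC-HIT; vc=[15,7,9]
#12 0x37→b3/s1 L1-HIT; vc=[15,7,9]
#13 0x3f→b3/s1 L1-HIT; vc=[15,7,9]
#14 0x99→b9/s1 VC-HIT; vc=[15,7,3]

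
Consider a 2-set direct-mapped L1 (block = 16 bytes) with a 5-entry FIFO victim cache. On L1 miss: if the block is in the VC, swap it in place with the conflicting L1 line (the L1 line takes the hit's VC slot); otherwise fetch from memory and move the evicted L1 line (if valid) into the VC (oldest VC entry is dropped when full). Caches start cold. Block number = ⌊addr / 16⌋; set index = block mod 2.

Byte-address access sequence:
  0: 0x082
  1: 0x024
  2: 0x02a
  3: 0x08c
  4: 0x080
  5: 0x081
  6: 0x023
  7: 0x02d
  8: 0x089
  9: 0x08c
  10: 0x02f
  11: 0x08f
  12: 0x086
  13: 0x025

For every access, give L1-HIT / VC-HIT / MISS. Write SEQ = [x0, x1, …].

#0 0x82→b8/s0 MISS; vc=[]
#1 0x24→b2/s0 MISS; vc=[8]
#2 0x2a→b2/s0 L1-HIT; vc=[8]
#3 0x8c→b8/s0 VC-HIT; vc=[2]
#4 0x80→b8/s0 L1-HIT; vc=[2]
#5 0x81→b8/s0 L1-HIT; vc=[2]
#6 0x23→b2/s0 VC-HIT; vc=[8]
#7 0x2d→b2/s0 L1-HIT; vc=[8]
#8 0x89→b8/s0 VC-HIT; vc=[2]
#9 0x8c→b8/s0 L1-HIT; vc=[2]
#10 0x2f→b2/s0 VC-HIT; vc=[8]
#11 0x8f→b8/s0 VC-HIT; vc=[2]
#12 0x86→b8/s0 L1-HIT; vc=[2]
#13 0x25→b2/s0 VC-HIT; vc=[8]

SEQ = [MISS, MISS, L1-HIT, VC-HIT, L1-HIT, L1-HIT, VC-HIT, L1-HIT, VC-HIT, L1-HIT, VC-HIT, VC-HIT, L1-HIT, VC-HIT]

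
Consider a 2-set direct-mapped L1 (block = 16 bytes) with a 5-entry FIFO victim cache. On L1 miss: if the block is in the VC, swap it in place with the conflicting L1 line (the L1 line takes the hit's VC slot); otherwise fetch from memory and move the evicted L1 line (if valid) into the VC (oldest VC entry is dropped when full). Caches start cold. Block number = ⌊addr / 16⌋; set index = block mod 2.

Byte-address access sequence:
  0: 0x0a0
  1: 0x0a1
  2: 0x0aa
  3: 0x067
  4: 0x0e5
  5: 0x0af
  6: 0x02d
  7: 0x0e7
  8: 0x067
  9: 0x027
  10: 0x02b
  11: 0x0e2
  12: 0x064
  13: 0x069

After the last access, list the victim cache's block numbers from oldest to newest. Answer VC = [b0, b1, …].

VC = [14, 2, 10]

#0 0xa0→b10/s0 MISS; vc=[]
#1 0xa1→b10/s0 L1-HIT; vc=[]
#2 0xaa→b10/s0 L1-HIT; vc=[]
#3 0x67→b6/s0 MISS; vc=[10]
#4 0xe5→b14/s0 MISS; vc=[10,6]
#5 0xaf→b10/s0 VC-HIT; vc=[14,6]
#6 0x2d→b2/s0 MISS; vc=[14,6,10]
#7 0xe7→b14/s0 VC-HIT; vc=[2,6,10]
#8 0x67→b6/s0 VC-HIT; vc=[2,14,10]
#9 0x27→b2/s0 VC-HIT; vc=[6,14,10]
#10 0x2b→b2/s0 L1-HIT; vc=[6,14,10]
#11 0xe2→b14/s0 VC-HIT; vc=[6,2,10]
#12 0x64→b6/s0 VC-HIT; vc=[14,2,10]
#13 0x69→b6/s0 L1-HIT; vc=[14,2,10]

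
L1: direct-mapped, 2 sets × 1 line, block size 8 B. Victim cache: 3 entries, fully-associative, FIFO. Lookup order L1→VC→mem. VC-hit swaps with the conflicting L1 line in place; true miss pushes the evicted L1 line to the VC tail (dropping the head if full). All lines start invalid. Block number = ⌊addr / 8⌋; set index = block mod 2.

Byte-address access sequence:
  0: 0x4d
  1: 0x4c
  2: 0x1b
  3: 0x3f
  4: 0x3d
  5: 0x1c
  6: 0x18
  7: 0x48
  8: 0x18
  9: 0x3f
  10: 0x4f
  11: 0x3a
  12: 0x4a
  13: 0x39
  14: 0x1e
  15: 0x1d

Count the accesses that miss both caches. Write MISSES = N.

  [0] addr=0x4d blk=9 s=1: MISS | VC []
  [1] addr=0x4c blk=9 s=1: L1-HIT | VC []
  [2] addr=0x1b blk=3 s=1: MISS | VC [9]
  [3] addr=0x3f blk=7 s=1: MISS | VC [9, 3]
  [4] addr=0x3d blk=7 s=1: L1-HIT | VC [9, 3]
  [5] addr=0x1c blk=3 s=1: VC-HIT | VC [9, 7]
  [6] addr=0x18 blk=3 s=1: L1-HIT | VC [9, 7]
  [7] addr=0x48 blk=9 s=1: VC-HIT | VC [3, 7]
  [8] addr=0x18 blk=3 s=1: VC-HIT | VC [9, 7]
  [9] addr=0x3f blk=7 s=1: VC-HIT | VC [9, 3]
  [10] addr=0x4f blk=9 s=1: VC-HIT | VC [7, 3]
  [11] addr=0x3a blk=7 s=1: VC-HIT | VC [9, 3]
  [12] addr=0x4a blk=9 s=1: VC-HIT | VC [7, 3]
  [13] addr=0x39 blk=7 s=1: VC-HIT | VC [9, 3]
  [14] addr=0x1e blk=3 s=1: VC-HIT | VC [9, 7]
  [15] addr=0x1d blk=3 s=1: L1-HIT | VC [9, 7]

MISSES = 3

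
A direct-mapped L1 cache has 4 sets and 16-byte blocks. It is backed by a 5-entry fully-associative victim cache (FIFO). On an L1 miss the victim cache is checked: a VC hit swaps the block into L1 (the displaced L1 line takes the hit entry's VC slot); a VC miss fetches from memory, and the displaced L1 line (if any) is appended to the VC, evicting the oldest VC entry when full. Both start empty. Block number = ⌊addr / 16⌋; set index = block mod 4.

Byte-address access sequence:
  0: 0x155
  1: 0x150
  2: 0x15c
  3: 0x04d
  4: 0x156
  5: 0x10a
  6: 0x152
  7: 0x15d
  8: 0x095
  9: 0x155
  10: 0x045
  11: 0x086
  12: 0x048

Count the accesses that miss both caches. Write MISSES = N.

MISSES = 5

#0 0x155→b21/s1 MISS; vc=[]
#1 0x150→b21/s1 L1-HIT; vc=[]
#2 0x15c→b21/s1 L1-HIT; vc=[]
#3 0x4d→b4/s0 MISS; vc=[]
#4 0x156→b21/s1 L1-HIT; vc=[]
#5 0x10a→b16/s0 MISS; vc=[4]
#6 0x152→b21/s1 L1-HIT; vc=[4]
#7 0x15d→b21/s1 L1-HIT; vc=[4]
#8 0x95→b9/s1 MISS; vc=[4,21]
#9 0x155→b21/s1 VC-HIT; vc=[4,9]
#10 0x45→b4/s0 VC-HIT; vc=[16,9]
#11 0x86→b8/s0 MISS; vc=[16,9,4]
#12 0x48→b4/s0 VC-HIT; vc=[16,9,8]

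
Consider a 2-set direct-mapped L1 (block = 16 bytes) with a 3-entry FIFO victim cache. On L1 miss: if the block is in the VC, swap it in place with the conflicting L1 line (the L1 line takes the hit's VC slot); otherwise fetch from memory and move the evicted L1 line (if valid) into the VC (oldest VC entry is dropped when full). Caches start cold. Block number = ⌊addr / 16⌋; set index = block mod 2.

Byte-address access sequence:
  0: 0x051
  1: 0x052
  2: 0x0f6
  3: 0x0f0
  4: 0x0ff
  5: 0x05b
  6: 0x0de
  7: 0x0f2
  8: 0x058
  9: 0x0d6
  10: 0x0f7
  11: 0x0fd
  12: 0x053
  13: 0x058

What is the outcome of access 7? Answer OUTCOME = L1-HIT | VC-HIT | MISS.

OUTCOME = VC-HIT

#0 0x51→b5/s1 MISS; vc=[]
#1 0x52→b5/s1 L1-HIT; vc=[]
#2 0xf6→b15/s1 MISS; vc=[5]
#3 0xf0→b15/s1 L1-HIT; vc=[5]
#4 0xff→b15/s1 L1-HIT; vc=[5]
#5 0x5b→b5/s1 VC-HIT; vc=[15]
#6 0xde→b13/s1 MISS; vc=[15,5]
#7 0xf2→b15/s1 VC-HIT; vc=[13,5]
#8 0x58→b5/s1 VC-HIT; vc=[13,15]
#9 0xd6→b13/s1 VC-HIT; vc=[5,15]
#10 0xf7→b15/s1 VC-HIT; vc=[5,13]
#11 0xfd→b15/s1 L1-HIT; vc=[5,13]
#12 0x53→b5/s1 VC-HIT; vc=[15,13]
#13 0x58→b5/s1 L1-HIT; vc=[15,13]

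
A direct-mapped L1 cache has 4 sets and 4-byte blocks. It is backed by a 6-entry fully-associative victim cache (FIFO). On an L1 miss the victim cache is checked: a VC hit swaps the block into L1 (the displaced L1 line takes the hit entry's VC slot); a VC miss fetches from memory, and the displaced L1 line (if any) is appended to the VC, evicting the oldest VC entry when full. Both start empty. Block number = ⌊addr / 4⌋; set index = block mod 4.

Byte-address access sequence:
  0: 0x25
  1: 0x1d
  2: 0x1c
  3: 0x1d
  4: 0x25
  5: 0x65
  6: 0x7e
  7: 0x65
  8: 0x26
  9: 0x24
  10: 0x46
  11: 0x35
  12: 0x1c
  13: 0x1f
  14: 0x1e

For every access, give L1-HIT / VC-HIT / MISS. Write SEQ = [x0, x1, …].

0: 0x25 (blk 9, set 1) → MISS  vc=[]
1: 0x1d (blk 7, set 3) → MISS  vc=[]
2: 0x1c (blk 7, set 3) → L1-HIT  vc=[]
3: 0x1d (blk 7, set 3) → L1-HIT  vc=[]
4: 0x25 (blk 9, set 1) → L1-HIT  vc=[]
5: 0x65 (blk 25, set 1) → MISS  vc=[9]
6: 0x7e (blk 31, set 3) → MISS  vc=[9, 7]
7: 0x65 (blk 25, set 1) → L1-HIT  vc=[9, 7]
8: 0x26 (blk 9, set 1) → VC-HIT  vc=[25, 7]
9: 0x24 (blk 9, set 1) → L1-HIT  vc=[25, 7]
10: 0x46 (blk 17, set 1) → MISS  vc=[25, 7, 9]
11: 0x35 (blk 13, set 1) → MISS  vc=[25, 7, 9, 17]
12: 0x1c (blk 7, set 3) → VC-HIT  vc=[25, 31, 9, 17]
13: 0x1f (blk 7, set 3) → L1-HIT  vc=[25, 31, 9, 17]
14: 0x1e (blk 7, set 3) → L1-HIT  vc=[25, 31, 9, 17]

SEQ = [MISS, MISS, L1-HIT, L1-HIT, L1-HIT, MISS, MISS, L1-HIT, VC-HIT, L1-HIT, MISS, MISS, VC-HIT, L1-HIT, L1-HIT]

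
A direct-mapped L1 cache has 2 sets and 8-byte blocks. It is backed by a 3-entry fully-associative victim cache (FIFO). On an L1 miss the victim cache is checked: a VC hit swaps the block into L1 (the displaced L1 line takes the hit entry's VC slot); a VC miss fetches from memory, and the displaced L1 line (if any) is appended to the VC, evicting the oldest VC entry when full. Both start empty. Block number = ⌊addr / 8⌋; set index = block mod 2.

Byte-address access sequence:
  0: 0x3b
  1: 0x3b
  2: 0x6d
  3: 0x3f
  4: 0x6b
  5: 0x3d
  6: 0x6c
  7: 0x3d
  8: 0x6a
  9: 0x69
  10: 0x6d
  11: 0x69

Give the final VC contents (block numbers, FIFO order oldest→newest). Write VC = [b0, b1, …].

VC = [7]

  [0] addr=0x3b blk=7 s=1: MISS | VC []
  [1] addr=0x3b blk=7 s=1: L1-HIT | VC []
  [2] addr=0x6d blk=13 s=1: MISS | VC [7]
  [3] addr=0x3f blk=7 s=1: VC-HIT | VC [13]
  [4] addr=0x6b blk=13 s=1: VC-HIT | VC [7]
  [5] addr=0x3d blk=7 s=1: VC-HIT | VC [13]
  [6] addr=0x6c blk=13 s=1: VC-HIT | VC [7]
  [7] addr=0x3d blk=7 s=1: VC-HIT | VC [13]
  [8] addr=0x6a blk=13 s=1: VC-HIT | VC [7]
  [9] addr=0x69 blk=13 s=1: L1-HIT | VC [7]
  [10] addr=0x6d blk=13 s=1: L1-HIT | VC [7]
  [11] addr=0x69 blk=13 s=1: L1-HIT | VC [7]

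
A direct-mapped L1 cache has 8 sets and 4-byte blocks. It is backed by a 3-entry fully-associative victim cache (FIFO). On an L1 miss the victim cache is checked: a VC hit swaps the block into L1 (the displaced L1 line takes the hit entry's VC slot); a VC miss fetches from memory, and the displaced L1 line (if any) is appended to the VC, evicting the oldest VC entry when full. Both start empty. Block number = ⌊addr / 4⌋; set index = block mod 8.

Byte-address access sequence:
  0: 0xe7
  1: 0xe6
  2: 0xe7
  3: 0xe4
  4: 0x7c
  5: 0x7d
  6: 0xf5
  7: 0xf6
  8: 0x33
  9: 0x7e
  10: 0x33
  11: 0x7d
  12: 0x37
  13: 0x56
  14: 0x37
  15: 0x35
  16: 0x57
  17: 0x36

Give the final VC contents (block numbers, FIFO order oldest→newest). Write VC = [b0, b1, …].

VC = [61, 21]

0: 0xe7 (blk 57, set 1) → MISS  vc=[]
1: 0xe6 (blk 57, set 1) → L1-HIT  vc=[]
2: 0xe7 (blk 57, set 1) → L1-HIT  vc=[]
3: 0xe4 (blk 57, set 1) → L1-HIT  vc=[]
4: 0x7c (blk 31, set 7) → MISS  vc=[]
5: 0x7d (blk 31, set 7) → L1-HIT  vc=[]
6: 0xf5 (blk 61, set 5) → MISS  vc=[]
7: 0xf6 (blk 61, set 5) → L1-HIT  vc=[]
8: 0x33 (blk 12, set 4) → MISS  vc=[]
9: 0x7e (blk 31, set 7) → L1-HIT  vc=[]
10: 0x33 (blk 12, set 4) → L1-HIT  vc=[]
11: 0x7d (blk 31, set 7) → L1-HIT  vc=[]
12: 0x37 (blk 13, set 5) → MISS  vc=[61]
13: 0x56 (blk 21, set 5) → MISS  vc=[61, 13]
14: 0x37 (blk 13, set 5) → VC-HIT  vc=[61, 21]
15: 0x35 (blk 13, set 5) → L1-HIT  vc=[61, 21]
16: 0x57 (blk 21, set 5) → VC-HIT  vc=[61, 13]
17: 0x36 (blk 13, set 5) → VC-HIT  vc=[61, 21]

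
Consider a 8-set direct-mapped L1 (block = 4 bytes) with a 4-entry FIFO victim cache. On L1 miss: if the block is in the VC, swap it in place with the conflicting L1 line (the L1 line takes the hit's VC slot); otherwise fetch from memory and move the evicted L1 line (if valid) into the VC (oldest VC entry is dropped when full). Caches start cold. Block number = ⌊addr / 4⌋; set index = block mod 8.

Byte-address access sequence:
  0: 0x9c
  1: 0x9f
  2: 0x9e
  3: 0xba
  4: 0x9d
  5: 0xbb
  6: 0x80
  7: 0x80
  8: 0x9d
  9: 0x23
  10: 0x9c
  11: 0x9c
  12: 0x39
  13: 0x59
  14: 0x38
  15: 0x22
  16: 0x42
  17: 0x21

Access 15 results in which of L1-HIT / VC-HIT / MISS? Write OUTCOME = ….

  [0] addr=0x9c blk=39 s=7: MISS | VC []
  [1] addr=0x9f blk=39 s=7: L1-HIT | VC []
  [2] addr=0x9e blk=39 s=7: L1-HIT | VC []
  [3] addr=0xba blk=46 s=6: MISS | VC []
  [4] addr=0x9d blk=39 s=7: L1-HIT | VC []
  [5] addr=0xbb blk=46 s=6: L1-HIT | VC []
  [6] addr=0x80 blk=32 s=0: MISS | VC []
  [7] addr=0x80 blk=32 s=0: L1-HIT | VC []
  [8] addr=0x9d blk=39 s=7: L1-HIT | VC []
  [9] addr=0x23 blk=8 s=0: MISS | VC [32]
  [10] addr=0x9c blk=39 s=7: L1-HIT | VC [32]
  [11] addr=0x9c blk=39 s=7: L1-HIT | VC [32]
  [12] addr=0x39 blk=14 s=6: MISS | VC [32, 46]
  [13] addr=0x59 blk=22 s=6: MISS | VC [32, 46, 14]
  [14] addr=0x38 blk=14 s=6: VC-HIT | VC [32, 46, 22]
  [15] addr=0x22 blk=8 s=0: L1-HIT | VC [32, 46, 22]
  [16] addr=0x42 blk=16 s=0: MISS | VC [32, 46, 22, 8]
  [17] addr=0x21 blk=8 s=0: VC-HIT | VC [32, 46, 22, 16]

OUTCOME = L1-HIT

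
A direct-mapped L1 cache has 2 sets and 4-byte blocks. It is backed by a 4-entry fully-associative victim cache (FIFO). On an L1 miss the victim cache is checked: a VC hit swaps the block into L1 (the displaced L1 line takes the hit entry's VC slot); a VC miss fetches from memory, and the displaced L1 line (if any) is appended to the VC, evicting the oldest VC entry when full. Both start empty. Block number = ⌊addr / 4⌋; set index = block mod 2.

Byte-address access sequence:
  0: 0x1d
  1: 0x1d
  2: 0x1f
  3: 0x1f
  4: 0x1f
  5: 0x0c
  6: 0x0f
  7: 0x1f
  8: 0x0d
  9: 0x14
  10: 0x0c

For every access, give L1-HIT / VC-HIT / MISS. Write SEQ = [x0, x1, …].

SEQ = [MISS, L1-HIT, L1-HIT, L1-HIT, L1-HIT, MISS, L1-HIT, VC-HIT, VC-HIT, MISS, VC-HIT]

0: 0x1d (blk 7, set 1) → MISS  vc=[]
1: 0x1d (blk 7, set 1) → L1-HIT  vc=[]
2: 0x1f (blk 7, set 1) → L1-HIT  vc=[]
3: 0x1f (blk 7, set 1) → L1-HIT  vc=[]
4: 0x1f (blk 7, set 1) → L1-HIT  vc=[]
5: 0xc (blk 3, set 1) → MISS  vc=[7]
6: 0xf (blk 3, set 1) → L1-HIT  vc=[7]
7: 0x1f (blk 7, set 1) → VC-HIT  vc=[3]
8: 0xd (blk 3, set 1) → VC-HIT  vc=[7]
9: 0x14 (blk 5, set 1) → MISS  vc=[7, 3]
10: 0xc (blk 3, set 1) → VC-HIT  vc=[7, 5]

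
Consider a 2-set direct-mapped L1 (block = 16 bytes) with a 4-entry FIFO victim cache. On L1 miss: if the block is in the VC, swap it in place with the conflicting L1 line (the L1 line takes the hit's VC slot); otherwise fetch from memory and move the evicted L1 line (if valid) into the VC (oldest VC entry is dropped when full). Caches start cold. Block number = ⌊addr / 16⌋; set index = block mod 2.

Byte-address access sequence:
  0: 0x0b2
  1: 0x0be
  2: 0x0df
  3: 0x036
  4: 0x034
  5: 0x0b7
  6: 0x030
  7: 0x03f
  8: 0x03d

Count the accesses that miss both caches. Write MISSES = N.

0: 0xb2 (blk 11, set 1) → MISS  vc=[]
1: 0xbe (blk 11, set 1) → L1-HIT  vc=[]
2: 0xdf (blk 13, set 1) → MISS  vc=[11]
3: 0x36 (blk 3, set 1) → MISS  vc=[11, 13]
4: 0x34 (blk 3, set 1) → L1-HIT  vc=[11, 13]
5: 0xb7 (blk 11, set 1) → VC-HIT  vc=[3, 13]
6: 0x30 (blk 3, set 1) → VC-HIT  vc=[11, 13]
7: 0x3f (blk 3, set 1) → L1-HIT  vc=[11, 13]
8: 0x3d (blk 3, set 1) → L1-HIT  vc=[11, 13]

MISSES = 3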